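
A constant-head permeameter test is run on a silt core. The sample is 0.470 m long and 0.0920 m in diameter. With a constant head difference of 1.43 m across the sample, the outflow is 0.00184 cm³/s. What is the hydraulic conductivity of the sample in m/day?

0.00786

Cross-sectional area A = π·(d/2)² = π × (0.0920/2)² = 0.006648 m².
Convert discharge: 0.00184 cm³/s = 1.840e-09 m³/s.
Darcy's law rearranged: K = Q·L / (A·Δh) = 1.840e-09 × 0.470 / (0.006648 × 1.43) = 9.097e-08 m/s = 0.007860 m/day.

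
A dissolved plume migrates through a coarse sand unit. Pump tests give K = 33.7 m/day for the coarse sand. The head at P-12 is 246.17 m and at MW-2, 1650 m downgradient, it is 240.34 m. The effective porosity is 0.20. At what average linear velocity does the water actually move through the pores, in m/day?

0.595

Hydraulic gradient i = (246.17 − 240.34) / 1650 = 5.83 / 1650 = 0.003533.
Darcy flux q = K · i = 33.70 × 0.003533 = 0.1191 m/day.
Seepage velocity v = q / n_e = 0.1191 / 0.20 = 0.5954 m/day.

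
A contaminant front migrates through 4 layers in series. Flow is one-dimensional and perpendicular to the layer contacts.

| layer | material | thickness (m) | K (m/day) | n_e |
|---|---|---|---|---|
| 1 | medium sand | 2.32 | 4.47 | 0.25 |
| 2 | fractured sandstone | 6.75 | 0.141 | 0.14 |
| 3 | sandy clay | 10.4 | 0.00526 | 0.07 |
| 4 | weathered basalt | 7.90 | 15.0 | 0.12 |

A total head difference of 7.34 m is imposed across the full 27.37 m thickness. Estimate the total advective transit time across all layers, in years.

2.42

With flow normal to the layers, continuity requires the same specific discharge q through every layer.
Σ(b_i/K_i) = 2.32/4.47 + 6.75/0.141 + 10.4/0.00526 + 7.90/15.0 = 2026 d.
q = Δh / Σ(b_i/K_i) = 7.34 / 2026 = 0.003623 m/day.
In each layer the seepage velocity is v_i = q/n_i, so the layer transit time is t_i = b_i·n_i / q:
  layer 1 (medium sand): t_1 = 2.32 × 0.25 / 0.003623 = 160.1 d
  layer 2 (fractured sandstone): t_2 = 6.75 × 0.14 / 0.003623 = 260.9 d
  layer 3 (sandy clay): t_3 = 10.4 × 0.07 / 0.003623 = 201.0 d
  layer 4 (weathered basalt): t_4 = 7.90 × 0.12 / 0.003623 = 261.7 d
Total t = Σ t_i = 883.6 days = 2.419 years.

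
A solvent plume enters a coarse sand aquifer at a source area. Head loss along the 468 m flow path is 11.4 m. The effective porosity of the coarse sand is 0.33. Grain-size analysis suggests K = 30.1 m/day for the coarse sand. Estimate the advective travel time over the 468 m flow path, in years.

Hydraulic gradient i = Δh / L = 11.4 / 468 = 0.02436.
Darcy flux q = K · i = 30.10 × 0.02436 = 0.7332 m/day.
Seepage velocity v = q / n_e = 0.7332 / 0.33 = 2.222 m/day.
Travel time t = L / v = 468 / 2.222 = 210.6 days = 0.5767 years.

0.577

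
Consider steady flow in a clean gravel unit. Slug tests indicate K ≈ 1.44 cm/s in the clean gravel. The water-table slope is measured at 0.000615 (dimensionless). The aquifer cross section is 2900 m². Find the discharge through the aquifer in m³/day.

2220

Convert K: 1.44 cm/s × 864 = 1244 m/day.
Hydraulic gradient i = 0.000615.
Darcy's law: Q = K · A · i = 1244 × 2900 × 0.0006150 = 2219 m³/day.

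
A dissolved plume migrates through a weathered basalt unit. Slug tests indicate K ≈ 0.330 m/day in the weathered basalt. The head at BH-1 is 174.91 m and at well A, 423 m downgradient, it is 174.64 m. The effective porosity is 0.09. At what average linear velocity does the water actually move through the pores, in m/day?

0.00234

Hydraulic gradient i = (174.91 − 174.64) / 423 = 0.27 / 423 = 0.0006383.
Darcy flux q = K · i = 0.3300 × 0.0006383 = 0.0002106 m/day.
Seepage velocity v = q / n_e = 0.0002106 / 0.09 = 0.002340 m/day.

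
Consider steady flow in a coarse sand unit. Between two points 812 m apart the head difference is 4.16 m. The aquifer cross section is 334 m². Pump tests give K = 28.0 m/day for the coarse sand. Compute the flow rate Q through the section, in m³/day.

Hydraulic gradient i = Δh / L = 4.16 / 812 = 0.005123.
Darcy's law: Q = K · A · i = 28.00 × 334.0 × 0.005123 = 47.91 m³/day.

47.9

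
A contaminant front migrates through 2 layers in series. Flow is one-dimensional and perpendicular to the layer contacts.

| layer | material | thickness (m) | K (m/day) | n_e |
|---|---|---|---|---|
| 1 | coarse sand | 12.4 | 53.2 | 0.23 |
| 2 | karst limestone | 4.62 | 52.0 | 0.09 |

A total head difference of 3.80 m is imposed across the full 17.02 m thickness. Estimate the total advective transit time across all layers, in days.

0.277

With flow normal to the layers, continuity requires the same specific discharge q through every layer.
Σ(b_i/K_i) = 12.4/53.2 + 4.62/52.0 = 0.3219 d.
q = Δh / Σ(b_i/K_i) = 3.80 / 0.3219 = 11.80 m/day.
In each layer the seepage velocity is v_i = q/n_i, so the layer transit time is t_i = b_i·n_i / q:
  layer 1 (coarse sand): t_1 = 12.4 × 0.23 / 11.80 = 0.2416 d
  layer 2 (karst limestone): t_2 = 4.62 × 0.09 / 11.80 = 0.03523 d
Total t = Σ t_i = 0.2768 days.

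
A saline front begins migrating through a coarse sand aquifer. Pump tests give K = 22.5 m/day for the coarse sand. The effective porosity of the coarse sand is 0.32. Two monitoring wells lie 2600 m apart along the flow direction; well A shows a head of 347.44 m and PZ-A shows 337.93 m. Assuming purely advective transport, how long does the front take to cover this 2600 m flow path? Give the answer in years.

27.7

Hydraulic gradient i = (347.44 − 337.93) / 2600 = 9.51 / 2600 = 0.003658.
Darcy flux q = K · i = 22.50 × 0.003658 = 0.08230 m/day.
Seepage velocity v = q / n_e = 0.08230 / 0.32 = 0.2572 m/day.
Travel time t = L / v = 2600 / 0.2572 = 10110 days = 27.68 years.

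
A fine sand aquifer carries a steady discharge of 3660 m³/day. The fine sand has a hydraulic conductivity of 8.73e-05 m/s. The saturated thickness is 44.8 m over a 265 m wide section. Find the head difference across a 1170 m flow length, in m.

Convert K: 8.73e-05 m/s × 86400 = 7.543 m/day.
Cross-sectional area A = 265 × 44.8 = 11872 m².
From Q = K·A·i, i = Q / (K·A) = 3660 / (7.543 × 11872) = 0.04087.
Head loss Δh = i · L = 0.04087 × 1170 = 47.82 m.

47.8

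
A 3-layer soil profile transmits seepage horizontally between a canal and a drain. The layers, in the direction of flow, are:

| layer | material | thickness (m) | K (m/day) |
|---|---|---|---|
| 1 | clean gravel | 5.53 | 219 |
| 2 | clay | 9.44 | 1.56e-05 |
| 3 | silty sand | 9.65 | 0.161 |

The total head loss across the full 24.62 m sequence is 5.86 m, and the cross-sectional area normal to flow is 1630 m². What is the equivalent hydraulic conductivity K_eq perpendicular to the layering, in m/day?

4.07e-05

Flow is perpendicular to layering, so the layers act in series and the equivalent K is the thickness-weighted harmonic mean.
Total thickness L = 5.53 + 9.44 + 9.65 = 24.62 m.
Σ(b_i/K_i) = 5.53/219 + 9.44/1.56e-05 + 9.65/0.161 = 6.052e+05 d.
K_eq = L / Σ(b_i/K_i) = 24.62 / 6.052e+05 = 4.068e-05 m/day.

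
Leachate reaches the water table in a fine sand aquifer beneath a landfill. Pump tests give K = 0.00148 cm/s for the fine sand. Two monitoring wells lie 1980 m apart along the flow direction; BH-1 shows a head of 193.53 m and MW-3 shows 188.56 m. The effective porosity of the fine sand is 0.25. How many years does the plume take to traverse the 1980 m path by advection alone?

422

Convert K: 0.00148 cm/s × 864 = 1.279 m/day.
Hydraulic gradient i = (193.53 − 188.56) / 1980 = 4.97 / 1980 = 0.002510.
Darcy flux q = K · i = 1.279 × 0.002510 = 0.003210 m/day.
Seepage velocity v = q / n_e = 0.003210 / 0.25 = 0.01284 m/day.
Travel time t = L / v = 1980 / 0.01284 = 1.542e+05 days = 422.2 years.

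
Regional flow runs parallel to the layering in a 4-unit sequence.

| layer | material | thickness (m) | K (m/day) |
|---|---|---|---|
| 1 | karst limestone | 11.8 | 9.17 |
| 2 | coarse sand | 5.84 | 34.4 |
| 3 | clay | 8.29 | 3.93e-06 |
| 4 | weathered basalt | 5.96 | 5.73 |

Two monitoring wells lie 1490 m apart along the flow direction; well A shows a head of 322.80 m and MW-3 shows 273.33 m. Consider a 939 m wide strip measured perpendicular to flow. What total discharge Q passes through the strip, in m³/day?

10700

Flow is parallel to layering, so each bed carries its own Darcy discharge and the transmissivities add.
Σ(K_i·b_i) = 9.17×11.8 + 34.4×5.84 + 3.93e-06×8.29 + 5.73×5.96 = 343.3 m²/day.
Hydraulic gradient i = (322.80 − 273.33) / 1490 = 49.47 / 1490 = 0.03320.
Q = Σ(K_i·b_i) · W · i = 343.3 × 939 × 0.03320 = 10701 m³/day.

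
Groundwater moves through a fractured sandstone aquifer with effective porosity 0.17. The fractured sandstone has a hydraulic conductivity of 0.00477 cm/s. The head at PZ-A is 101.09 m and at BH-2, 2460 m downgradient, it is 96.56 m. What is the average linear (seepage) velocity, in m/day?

Convert K: 0.00477 cm/s × 864 = 4.121 m/day.
Hydraulic gradient i = (101.09 − 96.56) / 2460 = 4.53 / 2460 = 0.001841.
Darcy flux q = K · i = 4.121 × 0.001841 = 0.007589 m/day.
Seepage velocity v = q / n_e = 0.007589 / 0.17 = 0.04464 m/day.

0.0446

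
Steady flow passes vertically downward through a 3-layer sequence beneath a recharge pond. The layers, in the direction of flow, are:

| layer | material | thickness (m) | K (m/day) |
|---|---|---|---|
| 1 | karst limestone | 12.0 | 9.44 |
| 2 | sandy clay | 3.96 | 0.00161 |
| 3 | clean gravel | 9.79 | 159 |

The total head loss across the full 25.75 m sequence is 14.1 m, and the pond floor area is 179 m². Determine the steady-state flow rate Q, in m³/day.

Flow is perpendicular to layering, so the layers act in series and the equivalent K is the thickness-weighted harmonic mean.
Total thickness L = 12.0 + 3.96 + 9.79 = 25.75 m.
Σ(b_i/K_i) = 12.0/9.44 + 3.96/0.00161 + 9.79/159 = 2461 d.
K_eq = L / Σ(b_i/K_i) = 25.75 / 2461 = 0.01046 m/day.
Q = K_eq · A · (Δh/L) = 0.01046 × 179 × (14.1/25.75) = 1.026 m³/day.

1.03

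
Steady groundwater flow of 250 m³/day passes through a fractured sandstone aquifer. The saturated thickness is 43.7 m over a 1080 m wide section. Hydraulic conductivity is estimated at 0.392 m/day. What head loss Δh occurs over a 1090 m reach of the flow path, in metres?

Cross-sectional area A = 1080 × 43.7 = 47196 m².
From Q = K·A·i, i = Q / (K·A) = 250 / (0.3920 × 47196) = 0.01351.
Head loss Δh = i · L = 0.01351 × 1090 = 14.73 m.

14.7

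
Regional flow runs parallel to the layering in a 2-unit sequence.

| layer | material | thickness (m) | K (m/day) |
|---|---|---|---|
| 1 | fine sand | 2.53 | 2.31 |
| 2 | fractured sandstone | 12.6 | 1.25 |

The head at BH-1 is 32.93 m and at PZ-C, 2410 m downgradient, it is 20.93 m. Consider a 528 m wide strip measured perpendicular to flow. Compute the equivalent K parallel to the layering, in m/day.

Flow is parallel to layering, so each bed carries its own Darcy discharge and the transmissivities add.
Σ(K_i·b_i) = 2.31×2.53 + 1.25×12.6 = 21.59 m²/day.
Total thickness b = 15.13 m, so K_eq = Σ(K_i·b_i)/b = 1.427 m/day.

1.43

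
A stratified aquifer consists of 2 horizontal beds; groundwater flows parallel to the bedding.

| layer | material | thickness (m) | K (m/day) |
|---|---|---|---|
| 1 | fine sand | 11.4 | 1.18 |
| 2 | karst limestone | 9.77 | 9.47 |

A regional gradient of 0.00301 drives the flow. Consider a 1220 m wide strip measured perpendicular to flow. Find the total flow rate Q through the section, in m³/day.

389

Flow is parallel to layering, so each bed carries its own Darcy discharge and the transmissivities add.
Σ(K_i·b_i) = 1.18×11.4 + 9.47×9.77 = 106.0 m²/day.
Hydraulic gradient i = 0.00301.
Q = Σ(K_i·b_i) · W · i = 106.0 × 1220 × 0.003010 = 389.2 m³/day.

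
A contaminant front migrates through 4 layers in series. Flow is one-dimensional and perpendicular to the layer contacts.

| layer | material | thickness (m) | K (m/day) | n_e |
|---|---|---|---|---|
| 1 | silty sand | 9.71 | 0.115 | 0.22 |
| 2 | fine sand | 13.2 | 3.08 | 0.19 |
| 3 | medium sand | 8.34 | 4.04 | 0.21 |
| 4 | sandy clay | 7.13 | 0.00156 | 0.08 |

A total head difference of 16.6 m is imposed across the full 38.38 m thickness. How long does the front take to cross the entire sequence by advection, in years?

5.36

With flow normal to the layers, continuity requires the same specific discharge q through every layer.
Σ(b_i/K_i) = 9.71/0.115 + 13.2/3.08 + 8.34/4.04 + 7.13/0.00156 = 4661 d.
q = Δh / Σ(b_i/K_i) = 16.6 / 4661 = 0.003561 m/day.
In each layer the seepage velocity is v_i = q/n_i, so the layer transit time is t_i = b_i·n_i / q:
  layer 1 (silty sand): t_1 = 9.71 × 0.22 / 0.003561 = 599.8 d
  layer 2 (fine sand): t_2 = 13.2 × 0.19 / 0.003561 = 704.2 d
  layer 3 (medium sand): t_3 = 8.34 × 0.21 / 0.003561 = 491.8 d
  layer 4 (sandy clay): t_4 = 7.13 × 0.08 / 0.003561 = 160.2 d
Total t = Σ t_i = 1956 days = 5.355 years.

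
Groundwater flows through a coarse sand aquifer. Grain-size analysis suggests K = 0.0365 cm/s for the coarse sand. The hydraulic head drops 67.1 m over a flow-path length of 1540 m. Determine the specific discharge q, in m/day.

1.37

Convert K: 0.0365 cm/s × 864 = 31.54 m/day.
Hydraulic gradient i = Δh / L = 67.1 / 1540 = 0.04357.
Specific discharge q = K · i = 31.54 × 0.04357 = 1.374 m/day.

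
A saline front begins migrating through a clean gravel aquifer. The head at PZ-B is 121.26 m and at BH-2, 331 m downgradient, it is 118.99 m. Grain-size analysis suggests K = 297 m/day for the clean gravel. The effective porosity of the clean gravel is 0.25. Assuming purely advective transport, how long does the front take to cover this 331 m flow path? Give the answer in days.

Hydraulic gradient i = (121.26 − 118.99) / 331 = 2.27 / 331 = 0.006858.
Darcy flux q = K · i = 297.0 × 0.006858 = 2.037 m/day.
Seepage velocity v = q / n_e = 2.037 / 0.25 = 8.147 m/day.
Travel time t = L / v = 331 / 8.147 = 40.63 days.

40.6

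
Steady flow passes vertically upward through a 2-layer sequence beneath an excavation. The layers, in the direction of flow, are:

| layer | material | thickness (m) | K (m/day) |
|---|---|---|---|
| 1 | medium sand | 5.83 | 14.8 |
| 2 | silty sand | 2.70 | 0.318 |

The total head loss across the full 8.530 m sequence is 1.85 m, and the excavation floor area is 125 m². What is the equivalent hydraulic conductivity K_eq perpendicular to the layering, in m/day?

0.960

Flow is perpendicular to layering, so the layers act in series and the equivalent K is the thickness-weighted harmonic mean.
Total thickness L = 5.83 + 2.70 = 8.530 m.
Σ(b_i/K_i) = 5.83/14.8 + 2.70/0.318 = 8.884 d.
K_eq = L / Σ(b_i/K_i) = 8.530 / 8.884 = 0.9601 m/day.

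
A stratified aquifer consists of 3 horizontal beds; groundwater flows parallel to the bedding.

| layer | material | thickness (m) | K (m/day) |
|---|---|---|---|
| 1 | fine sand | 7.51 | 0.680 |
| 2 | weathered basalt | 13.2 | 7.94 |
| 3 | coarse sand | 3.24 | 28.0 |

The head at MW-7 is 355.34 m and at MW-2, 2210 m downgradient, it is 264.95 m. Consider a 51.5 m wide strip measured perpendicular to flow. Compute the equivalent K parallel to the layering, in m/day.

8.38

Flow is parallel to layering, so each bed carries its own Darcy discharge and the transmissivities add.
Σ(K_i·b_i) = 0.680×7.51 + 7.94×13.2 + 28.0×3.24 = 200.6 m²/day.
Total thickness b = 23.95 m, so K_eq = Σ(K_i·b_i)/b = 8.377 m/day.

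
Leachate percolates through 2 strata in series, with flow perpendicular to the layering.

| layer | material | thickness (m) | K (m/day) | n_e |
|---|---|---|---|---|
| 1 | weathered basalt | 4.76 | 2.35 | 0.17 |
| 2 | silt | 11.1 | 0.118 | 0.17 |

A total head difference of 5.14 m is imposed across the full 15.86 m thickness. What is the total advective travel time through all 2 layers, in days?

With flow normal to the layers, continuity requires the same specific discharge q through every layer.
Σ(b_i/K_i) = 4.76/2.35 + 11.1/0.118 = 96.09 d.
q = Δh / Σ(b_i/K_i) = 5.14 / 96.09 = 0.05349 m/day.
In each layer the seepage velocity is v_i = q/n_i, so the layer transit time is t_i = b_i·n_i / q:
  layer 1 (weathered basalt): t_1 = 4.76 × 0.17 / 0.05349 = 15.13 d
  layer 2 (silt): t_2 = 11.1 × 0.17 / 0.05349 = 35.28 d
Total t = Σ t_i = 50.41 days.

50.4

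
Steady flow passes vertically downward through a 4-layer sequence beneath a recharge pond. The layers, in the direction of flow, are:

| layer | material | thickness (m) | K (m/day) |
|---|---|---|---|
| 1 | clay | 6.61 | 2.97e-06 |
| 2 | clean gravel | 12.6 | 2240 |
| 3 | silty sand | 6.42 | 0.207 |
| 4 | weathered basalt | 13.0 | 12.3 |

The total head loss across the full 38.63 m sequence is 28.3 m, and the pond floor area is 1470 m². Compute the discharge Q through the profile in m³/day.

0.0187

Flow is perpendicular to layering, so the layers act in series and the equivalent K is the thickness-weighted harmonic mean.
Total thickness L = 6.61 + 12.6 + 6.42 + 13.0 = 38.63 m.
Σ(b_i/K_i) = 6.61/2.97e-06 + 12.6/2240 + 6.42/0.207 + 13.0/12.3 = 2.226e+06 d.
K_eq = L / Σ(b_i/K_i) = 38.63 / 2.226e+06 = 1.736e-05 m/day.
Q = K_eq · A · (Δh/L) = 1.736e-05 × 1470 × (28.3/38.63) = 0.01869 m³/day.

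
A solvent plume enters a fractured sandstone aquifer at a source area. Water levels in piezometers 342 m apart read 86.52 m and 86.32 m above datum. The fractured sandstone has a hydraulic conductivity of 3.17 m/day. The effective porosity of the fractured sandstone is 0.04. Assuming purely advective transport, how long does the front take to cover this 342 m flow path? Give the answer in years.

20.2

Hydraulic gradient i = (86.52 − 86.32) / 342 = 0.2 / 342 = 0.0005848.
Darcy flux q = K · i = 3.170 × 0.0005848 = 0.001854 m/day.
Seepage velocity v = q / n_e = 0.001854 / 0.04 = 0.04635 m/day.
Travel time t = L / v = 342 / 0.04635 = 7379 days = 20.20 years.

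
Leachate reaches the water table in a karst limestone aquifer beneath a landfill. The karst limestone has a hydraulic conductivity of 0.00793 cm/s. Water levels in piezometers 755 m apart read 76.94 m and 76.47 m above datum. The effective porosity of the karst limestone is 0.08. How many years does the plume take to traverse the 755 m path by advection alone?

38.8

Convert K: 0.00793 cm/s × 864 = 6.852 m/day.
Hydraulic gradient i = (76.94 − 76.47) / 755 = 0.47 / 755 = 0.0006225.
Darcy flux q = K · i = 6.852 × 0.0006225 = 0.004265 m/day.
Seepage velocity v = q / n_e = 0.004265 / 0.08 = 0.05331 m/day.
Travel time t = L / v = 755 / 0.05331 = 14161 days = 38.77 years.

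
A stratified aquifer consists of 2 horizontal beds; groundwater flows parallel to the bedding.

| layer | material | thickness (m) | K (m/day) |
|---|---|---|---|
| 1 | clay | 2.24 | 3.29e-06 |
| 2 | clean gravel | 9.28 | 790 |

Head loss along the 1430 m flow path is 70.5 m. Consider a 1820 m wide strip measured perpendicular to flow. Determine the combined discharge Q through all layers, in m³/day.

658000

Flow is parallel to layering, so each bed carries its own Darcy discharge and the transmissivities add.
Σ(K_i·b_i) = 3.29e-06×2.24 + 790×9.28 = 7331 m²/day.
Hydraulic gradient i = Δh / L = 70.5 / 1430 = 0.04930.
Q = Σ(K_i·b_i) · W · i = 7331 × 1820 × 0.04930 = 6.578e+05 m³/day.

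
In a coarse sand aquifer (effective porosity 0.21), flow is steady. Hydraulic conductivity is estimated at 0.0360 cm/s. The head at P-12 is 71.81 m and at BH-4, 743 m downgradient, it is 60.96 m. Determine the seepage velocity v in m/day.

2.16

Convert K: 0.0360 cm/s × 864 = 31.10 m/day.
Hydraulic gradient i = (71.81 − 60.96) / 743 = 10.85 / 743 = 0.01460.
Darcy flux q = K · i = 31.10 × 0.01460 = 0.4542 m/day.
Seepage velocity v = q / n_e = 0.4542 / 0.21 = 2.163 m/day.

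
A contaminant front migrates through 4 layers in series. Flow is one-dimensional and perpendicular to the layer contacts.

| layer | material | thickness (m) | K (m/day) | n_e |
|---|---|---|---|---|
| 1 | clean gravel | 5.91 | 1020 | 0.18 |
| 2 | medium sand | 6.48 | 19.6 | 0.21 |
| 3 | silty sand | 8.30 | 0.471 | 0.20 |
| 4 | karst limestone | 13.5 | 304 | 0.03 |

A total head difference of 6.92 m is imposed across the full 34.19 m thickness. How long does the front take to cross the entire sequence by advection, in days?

With flow normal to the layers, continuity requires the same specific discharge q through every layer.
Σ(b_i/K_i) = 5.91/1020 + 6.48/19.6 + 8.30/0.471 + 13.5/304 = 18.00 d.
q = Δh / Σ(b_i/K_i) = 6.92 / 18.00 = 0.3844 m/day.
In each layer the seepage velocity is v_i = q/n_i, so the layer transit time is t_i = b_i·n_i / q:
  layer 1 (clean gravel): t_1 = 5.91 × 0.18 / 0.3844 = 2.768 d
  layer 2 (medium sand): t_2 = 6.48 × 0.21 / 0.3844 = 3.540 d
  layer 3 (silty sand): t_3 = 8.30 × 0.20 / 0.3844 = 4.319 d
  layer 4 (karst limestone): t_4 = 13.5 × 0.03 / 0.3844 = 1.054 d
Total t = Σ t_i = 11.68 days.

11.7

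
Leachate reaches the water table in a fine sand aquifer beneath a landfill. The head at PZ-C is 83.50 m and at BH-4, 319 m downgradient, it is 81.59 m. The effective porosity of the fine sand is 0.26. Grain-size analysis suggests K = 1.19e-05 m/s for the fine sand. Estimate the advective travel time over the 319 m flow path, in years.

36.9

Convert K: 1.19e-05 m/s × 86400 = 1.028 m/day.
Hydraulic gradient i = (83.50 − 81.59) / 319 = 1.91 / 319 = 0.005987.
Darcy flux q = K · i = 1.028 × 0.005987 = 0.006156 m/day.
Seepage velocity v = q / n_e = 0.006156 / 0.26 = 0.02368 m/day.
Travel time t = L / v = 319 / 0.02368 = 13473 days = 36.89 years.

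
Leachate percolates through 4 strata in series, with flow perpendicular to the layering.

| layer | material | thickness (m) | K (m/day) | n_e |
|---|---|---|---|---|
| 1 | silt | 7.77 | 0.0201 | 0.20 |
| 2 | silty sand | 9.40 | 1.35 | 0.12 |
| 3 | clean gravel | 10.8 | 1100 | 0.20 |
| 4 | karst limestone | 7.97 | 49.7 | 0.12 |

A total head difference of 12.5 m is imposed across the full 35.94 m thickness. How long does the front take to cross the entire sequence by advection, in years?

With flow normal to the layers, continuity requires the same specific discharge q through every layer.
Σ(b_i/K_i) = 7.77/0.0201 + 9.40/1.35 + 10.8/1100 + 7.97/49.7 = 393.7 d.
q = Δh / Σ(b_i/K_i) = 12.5 / 393.7 = 0.03175 m/day.
In each layer the seepage velocity is v_i = q/n_i, so the layer transit time is t_i = b_i·n_i / q:
  layer 1 (silt): t_1 = 7.77 × 0.20 / 0.03175 = 48.94 d
  layer 2 (silty sand): t_2 = 9.40 × 0.12 / 0.03175 = 35.53 d
  layer 3 (clean gravel): t_3 = 10.8 × 0.20 / 0.03175 = 68.03 d
  layer 4 (karst limestone): t_4 = 7.97 × 0.12 / 0.03175 = 30.12 d
Total t = Σ t_i = 182.6 days = 0.5000 years.

0.500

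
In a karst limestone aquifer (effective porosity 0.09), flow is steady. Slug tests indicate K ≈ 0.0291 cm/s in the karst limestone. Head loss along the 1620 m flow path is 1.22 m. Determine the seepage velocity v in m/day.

0.210

Convert K: 0.0291 cm/s × 864 = 25.14 m/day.
Hydraulic gradient i = Δh / L = 1.22 / 1620 = 0.0007531.
Darcy flux q = K · i = 25.14 × 0.0007531 = 0.01893 m/day.
Seepage velocity v = q / n_e = 0.01893 / 0.09 = 0.2104 m/day.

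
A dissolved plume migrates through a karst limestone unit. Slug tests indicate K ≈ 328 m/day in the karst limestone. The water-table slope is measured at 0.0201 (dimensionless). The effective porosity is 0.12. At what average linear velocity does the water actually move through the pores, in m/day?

Hydraulic gradient i = 0.0201.
Darcy flux q = K · i = 328.0 × 0.02010 = 6.593 m/day.
Seepage velocity v = q / n_e = 6.593 / 0.12 = 54.94 m/day.

54.9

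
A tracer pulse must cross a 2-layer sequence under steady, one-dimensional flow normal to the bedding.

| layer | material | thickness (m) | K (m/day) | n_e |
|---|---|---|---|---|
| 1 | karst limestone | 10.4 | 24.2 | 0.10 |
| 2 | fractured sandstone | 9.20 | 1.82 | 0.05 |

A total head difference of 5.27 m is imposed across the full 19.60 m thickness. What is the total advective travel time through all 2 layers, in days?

With flow normal to the layers, continuity requires the same specific discharge q through every layer.
Σ(b_i/K_i) = 10.4/24.2 + 9.20/1.82 = 5.485 d.
q = Δh / Σ(b_i/K_i) = 5.27 / 5.485 = 0.9609 m/day.
In each layer the seepage velocity is v_i = q/n_i, so the layer transit time is t_i = b_i·n_i / q:
  layer 1 (karst limestone): t_1 = 10.4 × 0.10 / 0.9609 = 1.082 d
  layer 2 (fractured sandstone): t_2 = 9.20 × 0.05 / 0.9609 = 0.4787 d
Total t = Σ t_i = 1.561 days.

1.56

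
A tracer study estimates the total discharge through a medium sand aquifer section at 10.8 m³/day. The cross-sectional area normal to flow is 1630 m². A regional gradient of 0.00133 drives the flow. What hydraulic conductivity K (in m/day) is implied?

Hydraulic gradient i = 0.00133.
From Q = K·A·i, K = Q / (A·i) = 10.8 / (1630 × 0.001330) = 4.982 m/day.

4.98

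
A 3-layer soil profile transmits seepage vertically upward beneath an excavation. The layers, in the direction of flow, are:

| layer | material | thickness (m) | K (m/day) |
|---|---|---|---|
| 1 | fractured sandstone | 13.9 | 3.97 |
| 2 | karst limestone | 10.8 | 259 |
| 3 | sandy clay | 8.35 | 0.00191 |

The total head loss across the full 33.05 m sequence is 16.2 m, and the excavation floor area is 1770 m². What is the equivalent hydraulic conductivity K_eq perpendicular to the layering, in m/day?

0.00755

Flow is perpendicular to layering, so the layers act in series and the equivalent K is the thickness-weighted harmonic mean.
Total thickness L = 13.9 + 10.8 + 8.35 = 33.05 m.
Σ(b_i/K_i) = 13.9/3.97 + 10.8/259 + 8.35/0.00191 = 4375 d.
K_eq = L / Σ(b_i/K_i) = 33.05 / 4375 = 0.007554 m/day.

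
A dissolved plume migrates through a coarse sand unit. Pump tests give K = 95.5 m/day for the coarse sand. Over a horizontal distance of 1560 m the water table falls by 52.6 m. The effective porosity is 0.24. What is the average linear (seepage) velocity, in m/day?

Hydraulic gradient i = Δh / L = 52.6 / 1560 = 0.03372.
Darcy flux q = K · i = 95.50 × 0.03372 = 3.220 m/day.
Seepage velocity v = q / n_e = 3.220 / 0.24 = 13.42 m/day.

13.4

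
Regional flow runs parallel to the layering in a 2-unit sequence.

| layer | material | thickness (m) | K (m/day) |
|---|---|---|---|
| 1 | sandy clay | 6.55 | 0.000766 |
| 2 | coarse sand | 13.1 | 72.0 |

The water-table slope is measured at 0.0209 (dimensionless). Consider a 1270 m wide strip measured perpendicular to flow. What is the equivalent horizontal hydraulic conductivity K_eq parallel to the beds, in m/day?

Flow is parallel to layering, so each bed carries its own Darcy discharge and the transmissivities add.
Σ(K_i·b_i) = 0.000766×6.55 + 72.0×13.1 = 943.2 m²/day.
Total thickness b = 19.65 m, so K_eq = Σ(K_i·b_i)/b = 48.00 m/day.

48.0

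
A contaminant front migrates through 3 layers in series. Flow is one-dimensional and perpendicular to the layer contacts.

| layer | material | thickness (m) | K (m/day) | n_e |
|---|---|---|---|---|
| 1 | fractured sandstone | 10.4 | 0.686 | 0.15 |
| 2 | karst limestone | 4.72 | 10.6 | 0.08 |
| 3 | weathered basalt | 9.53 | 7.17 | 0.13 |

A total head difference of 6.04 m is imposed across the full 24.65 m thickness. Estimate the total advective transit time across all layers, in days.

8.91

With flow normal to the layers, continuity requires the same specific discharge q through every layer.
Σ(b_i/K_i) = 10.4/0.686 + 4.72/10.6 + 9.53/7.17 = 16.93 d.
q = Δh / Σ(b_i/K_i) = 6.04 / 16.93 = 0.3567 m/day.
In each layer the seepage velocity is v_i = q/n_i, so the layer transit time is t_i = b_i·n_i / q:
  layer 1 (fractured sandstone): t_1 = 10.4 × 0.15 / 0.3567 = 4.374 d
  layer 2 (karst limestone): t_2 = 4.72 × 0.08 / 0.3567 = 1.059 d
  layer 3 (weathered basalt): t_3 = 9.53 × 0.13 / 0.3567 = 3.474 d
Total t = Σ t_i = 8.906 days.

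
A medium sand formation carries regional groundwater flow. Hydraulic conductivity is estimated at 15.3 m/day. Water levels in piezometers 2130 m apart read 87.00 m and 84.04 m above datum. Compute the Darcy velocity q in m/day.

Hydraulic gradient i = (87.00 − 84.04) / 2130 = 2.96 / 2130 = 0.001390.
Specific discharge q = K · i = 15.30 × 0.001390 = 0.02126 m/day.

0.0213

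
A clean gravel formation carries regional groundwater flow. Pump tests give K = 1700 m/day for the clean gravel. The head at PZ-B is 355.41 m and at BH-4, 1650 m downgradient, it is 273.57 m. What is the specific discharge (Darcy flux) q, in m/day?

Hydraulic gradient i = (355.41 − 273.57) / 1650 = 81.84 / 1650 = 0.04960.
Specific discharge q = K · i = 1700 × 0.04960 = 84.32 m/day.

84.3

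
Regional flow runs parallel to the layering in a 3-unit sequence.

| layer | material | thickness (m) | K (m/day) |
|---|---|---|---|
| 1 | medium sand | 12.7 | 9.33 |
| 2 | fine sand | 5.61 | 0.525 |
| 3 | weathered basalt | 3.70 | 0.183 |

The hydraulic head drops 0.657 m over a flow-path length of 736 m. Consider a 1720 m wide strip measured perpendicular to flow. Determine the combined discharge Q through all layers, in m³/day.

Flow is parallel to layering, so each bed carries its own Darcy discharge and the transmissivities add.
Σ(K_i·b_i) = 9.33×12.7 + 0.525×5.61 + 0.183×3.70 = 122.1 m²/day.
Hydraulic gradient i = Δh / L = 0.657 / 736 = 0.0008927.
Q = Σ(K_i·b_i) · W · i = 122.1 × 1720 × 0.0008927 = 187.5 m³/day.

187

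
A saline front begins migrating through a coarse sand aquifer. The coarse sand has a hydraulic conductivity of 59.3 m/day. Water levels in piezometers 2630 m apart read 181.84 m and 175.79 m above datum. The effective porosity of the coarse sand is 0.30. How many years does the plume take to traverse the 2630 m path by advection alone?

15.8

Hydraulic gradient i = (181.84 − 175.79) / 2630 = 6.05 / 2630 = 0.002300.
Darcy flux q = K · i = 59.30 × 0.002300 = 0.1364 m/day.
Seepage velocity v = q / n_e = 0.1364 / 0.30 = 0.4547 m/day.
Travel time t = L / v = 2630 / 0.4547 = 5784 days = 15.84 years.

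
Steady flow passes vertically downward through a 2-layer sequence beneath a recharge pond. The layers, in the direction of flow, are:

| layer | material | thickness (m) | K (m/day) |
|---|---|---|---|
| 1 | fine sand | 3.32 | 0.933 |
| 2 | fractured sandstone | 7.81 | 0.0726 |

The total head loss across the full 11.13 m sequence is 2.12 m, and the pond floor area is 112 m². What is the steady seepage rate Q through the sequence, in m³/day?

2.14

Flow is perpendicular to layering, so the layers act in series and the equivalent K is the thickness-weighted harmonic mean.
Total thickness L = 3.32 + 7.81 = 11.13 m.
Σ(b_i/K_i) = 3.32/0.933 + 7.81/0.0726 = 111.1 d.
K_eq = L / Σ(b_i/K_i) = 11.13 / 111.1 = 0.1001 m/day.
Q = K_eq · A · (Δh/L) = 0.1001 × 112 × (2.12/11.13) = 2.137 m³/day.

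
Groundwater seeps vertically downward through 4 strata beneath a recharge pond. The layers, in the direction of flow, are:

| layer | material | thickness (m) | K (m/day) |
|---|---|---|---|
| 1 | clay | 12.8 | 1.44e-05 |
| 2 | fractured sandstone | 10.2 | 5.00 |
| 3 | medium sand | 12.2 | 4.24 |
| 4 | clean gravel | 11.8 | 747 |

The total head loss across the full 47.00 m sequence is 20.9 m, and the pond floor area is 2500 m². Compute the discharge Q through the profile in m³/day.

0.0588

Flow is perpendicular to layering, so the layers act in series and the equivalent K is the thickness-weighted harmonic mean.
Total thickness L = 12.8 + 10.2 + 12.2 + 11.8 = 47.00 m.
Σ(b_i/K_i) = 12.8/1.44e-05 + 10.2/5.00 + 12.2/4.24 + 11.8/747 = 8.889e+05 d.
K_eq = L / Σ(b_i/K_i) = 47.00 / 8.889e+05 = 5.287e-05 m/day.
Q = K_eq · A · (Δh/L) = 5.287e-05 × 2500 × (20.9/47.00) = 0.05878 m³/day.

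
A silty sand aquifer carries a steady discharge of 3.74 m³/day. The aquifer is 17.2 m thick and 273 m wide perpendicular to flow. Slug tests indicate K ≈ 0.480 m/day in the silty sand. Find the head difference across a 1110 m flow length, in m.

Cross-sectional area A = 273 × 17.2 = 4696 m².
From Q = K·A·i, i = Q / (K·A) = 3.74 / (0.4800 × 4696) = 0.001659.
Head loss Δh = i · L = 0.001659 × 1110 = 1.842 m.

1.84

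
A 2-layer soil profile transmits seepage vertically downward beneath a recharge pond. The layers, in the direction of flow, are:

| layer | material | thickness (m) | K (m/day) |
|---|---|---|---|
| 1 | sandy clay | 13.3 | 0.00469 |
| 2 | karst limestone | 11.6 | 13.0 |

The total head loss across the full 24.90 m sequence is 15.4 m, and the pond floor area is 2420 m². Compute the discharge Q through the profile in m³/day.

Flow is perpendicular to layering, so the layers act in series and the equivalent K is the thickness-weighted harmonic mean.
Total thickness L = 13.3 + 11.6 = 24.90 m.
Σ(b_i/K_i) = 13.3/0.00469 + 11.6/13.0 = 2837 d.
K_eq = L / Σ(b_i/K_i) = 24.90 / 2837 = 0.008778 m/day.
Q = K_eq · A · (Δh/L) = 0.008778 × 2420 × (15.4/24.90) = 13.14 m³/day.

13.1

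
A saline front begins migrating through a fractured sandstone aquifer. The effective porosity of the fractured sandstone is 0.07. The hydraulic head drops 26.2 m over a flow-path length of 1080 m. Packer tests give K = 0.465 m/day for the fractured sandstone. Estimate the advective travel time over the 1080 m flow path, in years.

Hydraulic gradient i = Δh / L = 26.2 / 1080 = 0.02426.
Darcy flux q = K · i = 0.4650 × 0.02426 = 0.01128 m/day.
Seepage velocity v = q / n_e = 0.01128 / 0.07 = 0.1612 m/day.
Travel time t = L / v = 1080 / 0.1612 = 6702 days = 18.35 years.

18.3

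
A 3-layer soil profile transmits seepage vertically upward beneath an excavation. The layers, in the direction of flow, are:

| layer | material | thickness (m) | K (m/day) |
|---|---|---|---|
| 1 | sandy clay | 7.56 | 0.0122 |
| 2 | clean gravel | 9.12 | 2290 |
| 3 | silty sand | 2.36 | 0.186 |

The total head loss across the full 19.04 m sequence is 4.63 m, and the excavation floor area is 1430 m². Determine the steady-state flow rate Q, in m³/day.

Flow is perpendicular to layering, so the layers act in series and the equivalent K is the thickness-weighted harmonic mean.
Total thickness L = 7.56 + 9.12 + 2.36 = 19.04 m.
Σ(b_i/K_i) = 7.56/0.0122 + 9.12/2290 + 2.36/0.186 = 632.4 d.
K_eq = L / Σ(b_i/K_i) = 19.04 / 632.4 = 0.03011 m/day.
Q = K_eq · A · (Δh/L) = 0.03011 × 1430 × (4.63/19.04) = 10.47 m³/day.

10.5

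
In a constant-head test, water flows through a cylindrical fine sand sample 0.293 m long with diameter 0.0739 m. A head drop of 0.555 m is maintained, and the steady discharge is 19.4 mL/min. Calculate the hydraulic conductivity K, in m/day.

Cross-sectional area A = π·(d/2)² = π × (0.0739/2)² = 0.004289 m².
Convert discharge: 19.4 mL/min = 3.233e-07 m³/s.
Darcy's law rearranged: K = Q·L / (A·Δh) = 3.233e-07 × 0.293 / (0.004289 × 0.555) = 3.980e-05 m/s = 3.438 m/day.

3.44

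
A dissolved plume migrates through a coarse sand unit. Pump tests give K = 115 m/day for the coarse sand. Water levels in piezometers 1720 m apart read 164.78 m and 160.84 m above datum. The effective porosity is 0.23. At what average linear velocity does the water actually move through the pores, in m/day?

Hydraulic gradient i = (164.78 − 160.84) / 1720 = 3.94 / 1720 = 0.002291.
Darcy flux q = K · i = 115.0 × 0.002291 = 0.2634 m/day.
Seepage velocity v = q / n_e = 0.2634 / 0.23 = 1.145 m/day.

1.15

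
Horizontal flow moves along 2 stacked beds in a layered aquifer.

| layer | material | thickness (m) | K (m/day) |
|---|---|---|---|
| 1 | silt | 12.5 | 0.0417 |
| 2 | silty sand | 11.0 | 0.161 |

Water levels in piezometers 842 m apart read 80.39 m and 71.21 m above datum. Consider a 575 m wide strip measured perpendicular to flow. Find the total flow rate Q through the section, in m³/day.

Flow is parallel to layering, so each bed carries its own Darcy discharge and the transmissivities add.
Σ(K_i·b_i) = 0.0417×12.5 + 0.161×11.0 = 2.292 m²/day.
Hydraulic gradient i = (80.39 − 71.21) / 842 = 9.18 / 842 = 0.01090.
Q = Σ(K_i·b_i) · W · i = 2.292 × 575 × 0.01090 = 14.37 m³/day.

14.4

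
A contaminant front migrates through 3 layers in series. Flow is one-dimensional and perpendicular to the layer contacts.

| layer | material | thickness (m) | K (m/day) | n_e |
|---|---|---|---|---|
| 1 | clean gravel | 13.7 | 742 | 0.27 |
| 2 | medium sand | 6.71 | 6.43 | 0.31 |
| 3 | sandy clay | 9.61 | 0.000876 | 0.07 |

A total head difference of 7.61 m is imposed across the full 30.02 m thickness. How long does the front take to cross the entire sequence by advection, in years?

With flow normal to the layers, continuity requires the same specific discharge q through every layer.
Σ(b_i/K_i) = 13.7/742 + 6.71/6.43 + 9.61/0.000876 = 10971 d.
q = Δh / Σ(b_i/K_i) = 7.61 / 10971 = 0.0006936 m/day.
In each layer the seepage velocity is v_i = q/n_i, so the layer transit time is t_i = b_i·n_i / q:
  layer 1 (clean gravel): t_1 = 13.7 × 0.27 / 0.0006936 = 5333 d
  layer 2 (medium sand): t_2 = 6.71 × 0.31 / 0.0006936 = 2999 d
  layer 3 (sandy clay): t_3 = 9.61 × 0.07 / 0.0006936 = 969.8 d
Total t = Σ t_i = 9302 days = 25.47 years.

25.5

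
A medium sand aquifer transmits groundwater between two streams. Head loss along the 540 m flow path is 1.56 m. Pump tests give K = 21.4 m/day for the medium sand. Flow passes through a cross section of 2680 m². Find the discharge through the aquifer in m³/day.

166

Hydraulic gradient i = Δh / L = 1.56 / 540 = 0.002889.
Darcy's law: Q = K · A · i = 21.40 × 2680 × 0.002889 = 165.7 m³/day.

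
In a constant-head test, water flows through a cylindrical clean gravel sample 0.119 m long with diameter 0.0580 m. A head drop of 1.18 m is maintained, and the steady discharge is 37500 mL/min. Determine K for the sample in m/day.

Cross-sectional area A = π·(d/2)² = π × (0.0580/2)² = 0.002642 m².
Convert discharge: 37500 mL/min = 0.0006250 m³/s.
Darcy's law rearranged: K = Q·L / (A·Δh) = 0.0006250 × 0.119 / (0.002642 × 1.18) = 0.02386 m/s = 2061 m/day.

2060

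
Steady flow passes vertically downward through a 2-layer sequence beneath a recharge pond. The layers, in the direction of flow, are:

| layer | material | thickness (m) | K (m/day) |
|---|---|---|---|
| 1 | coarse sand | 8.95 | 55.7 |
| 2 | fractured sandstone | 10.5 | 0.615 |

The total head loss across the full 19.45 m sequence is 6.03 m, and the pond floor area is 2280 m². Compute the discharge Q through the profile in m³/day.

798

Flow is perpendicular to layering, so the layers act in series and the equivalent K is the thickness-weighted harmonic mean.
Total thickness L = 8.95 + 10.5 = 19.45 m.
Σ(b_i/K_i) = 8.95/55.7 + 10.5/0.615 = 17.23 d.
K_eq = L / Σ(b_i/K_i) = 19.45 / 17.23 = 1.129 m/day.
Q = K_eq · A · (Δh/L) = 1.129 × 2280 × (6.03/19.45) = 797.8 m³/day.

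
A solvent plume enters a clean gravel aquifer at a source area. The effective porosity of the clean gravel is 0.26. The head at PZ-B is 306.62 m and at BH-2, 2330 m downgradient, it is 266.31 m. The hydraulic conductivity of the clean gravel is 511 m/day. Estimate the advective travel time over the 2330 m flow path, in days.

68.5

Hydraulic gradient i = (306.62 − 266.31) / 2330 = 40.31 / 2330 = 0.01730.
Darcy flux q = K · i = 511.0 × 0.01730 = 8.841 m/day.
Seepage velocity v = q / n_e = 8.841 / 0.26 = 34.00 m/day.
Travel time t = L / v = 2330 / 34.00 = 68.53 days.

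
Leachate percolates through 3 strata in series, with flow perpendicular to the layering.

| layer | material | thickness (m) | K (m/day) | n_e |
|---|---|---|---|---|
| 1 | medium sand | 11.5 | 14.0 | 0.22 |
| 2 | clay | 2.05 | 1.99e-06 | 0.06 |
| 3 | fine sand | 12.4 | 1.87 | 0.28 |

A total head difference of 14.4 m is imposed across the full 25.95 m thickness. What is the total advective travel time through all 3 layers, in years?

1200

With flow normal to the layers, continuity requires the same specific discharge q through every layer.
Σ(b_i/K_i) = 11.5/14.0 + 2.05/1.99e-06 + 12.4/1.87 = 1.030e+06 d.
q = Δh / Σ(b_i/K_i) = 14.4 / 1.030e+06 = 1.398e-05 m/day.
In each layer the seepage velocity is v_i = q/n_i, so the layer transit time is t_i = b_i·n_i / q:
  layer 1 (medium sand): t_1 = 11.5 × 0.22 / 1.398e-05 = 1.810e+05 d
  layer 2 (clay): t_2 = 2.05 × 0.06 / 1.398e-05 = 8799 d
  layer 3 (fine sand): t_3 = 12.4 × 0.28 / 1.398e-05 = 2.484e+05 d
Total t = Σ t_i = 4.382e+05 days = 1200 years.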